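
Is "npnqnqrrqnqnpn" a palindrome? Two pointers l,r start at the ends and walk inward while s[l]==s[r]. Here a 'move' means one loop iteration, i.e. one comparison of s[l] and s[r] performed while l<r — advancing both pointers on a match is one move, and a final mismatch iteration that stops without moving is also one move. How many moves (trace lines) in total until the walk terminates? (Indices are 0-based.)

7 moves

[0,13] 'n'=='n' → l++,r--
[1,12] 'p'=='p' → l++,r--
[2,11] 'n'=='n' → l++,r--
[3,10] 'q'=='q' → l++,r--
[4,9] 'n'=='n' → l++,r--
[5,8] 'q'=='q' → l++,r--
[6,7] 'r'=='r' → l++,r--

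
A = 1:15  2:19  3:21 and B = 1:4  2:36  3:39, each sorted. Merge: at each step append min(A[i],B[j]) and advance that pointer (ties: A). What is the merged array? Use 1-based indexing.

[i=1,j=1] A[i]=15>B[j]=4 take 4 → j++
[i=1,j=2] A[i]=15<=B[j]=36 take 15 → i++
[i=2,j=2] A[i]=19<=B[j]=36 take 19 → i++
[i=3,j=2] A[i]=21<=B[j]=36 take 21 → i++
[i=4,j=2] A done, take B[j]=36 → j++
[i=4,j=3] A done, take B[j]=39 → j++

[4, 15, 19, 21, 36, 39]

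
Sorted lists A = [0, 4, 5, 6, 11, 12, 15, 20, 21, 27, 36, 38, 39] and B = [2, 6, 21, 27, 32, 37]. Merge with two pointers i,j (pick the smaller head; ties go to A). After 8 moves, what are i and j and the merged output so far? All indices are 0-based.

i=6, j=2, merged so far=[0, 2, 4, 5, 6, 6, 11, 12]

[i=0,j=0] A[i]=0<=B[j]=2 take 0 → i++
[i=1,j=0] A[i]=4>B[j]=2 take 2 → j++
[i=1,j=1] A[i]=4<=B[j]=6 take 4 → i++
[i=2,j=1] A[i]=5<=B[j]=6 take 5 → i++
[i=3,j=1] A[i]=6<=B[j]=6 take 6 → i++
[i=4,j=1] A[i]=11>B[j]=6 take 6 → j++
[i=4,j=2] A[i]=11<=B[j]=21 take 11 → i++
[i=5,j=2] A[i]=12<=B[j]=21 take 12 → i++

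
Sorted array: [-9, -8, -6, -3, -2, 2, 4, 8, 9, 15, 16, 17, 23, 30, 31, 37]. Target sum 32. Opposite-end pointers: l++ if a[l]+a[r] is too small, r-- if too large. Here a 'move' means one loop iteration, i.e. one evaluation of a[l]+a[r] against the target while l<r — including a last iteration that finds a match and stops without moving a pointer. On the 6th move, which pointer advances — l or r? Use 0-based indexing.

l

[0,15] -9+37=28 <32 → l++
[1,15] -8+37=29 <32 → l++
[2,15] -6+37=31 <32 → l++
[3,15] -3+37=34 >32 → r--
[3,14] -3+31=28 <32 → l++
[4,14] -2+31=29 <32 → l++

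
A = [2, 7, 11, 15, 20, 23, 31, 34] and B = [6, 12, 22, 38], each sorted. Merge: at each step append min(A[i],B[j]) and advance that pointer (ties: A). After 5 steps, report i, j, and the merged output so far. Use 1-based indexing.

i=1 j=1: A[i]=2<=B[j]=6 take 2, i++
i=2 j=1: A[i]=7>B[j]=6 take 6, j++
i=2 j=2: A[i]=7<=B[j]=12 take 7, i++
i=3 j=2: A[i]=11<=B[j]=12 take 11, i++
i=4 j=2: A[i]=15>B[j]=12 take 12, j++

i=4, j=3, merged so far=[2, 6, 7, 11, 12]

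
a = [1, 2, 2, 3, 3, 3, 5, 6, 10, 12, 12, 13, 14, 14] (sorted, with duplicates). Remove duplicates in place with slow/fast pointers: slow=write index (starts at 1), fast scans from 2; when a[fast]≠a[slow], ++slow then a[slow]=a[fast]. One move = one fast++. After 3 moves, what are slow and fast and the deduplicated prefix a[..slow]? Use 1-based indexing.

slow=3, fast=5, prefix=[1, 2, 3]

slow=1 fast=2: a[fast]=2≠a[slow]=1 write a[2]=2, slow++,fast++
slow=2 fast=3: a[fast]=2=a[slow] dup, fast++
slow=2 fast=4: a[fast]=3≠a[slow]=2 write a[3]=3, slow++,fast++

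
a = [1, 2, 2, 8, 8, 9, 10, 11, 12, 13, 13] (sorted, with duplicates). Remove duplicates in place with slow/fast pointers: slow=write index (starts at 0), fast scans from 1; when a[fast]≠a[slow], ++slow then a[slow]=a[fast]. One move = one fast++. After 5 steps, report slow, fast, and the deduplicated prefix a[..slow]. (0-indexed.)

slow=0 fast=1: a[fast]=2≠a[slow]=1 write a[1]=2, slow++,fast++
slow=1 fast=2: a[fast]=2=a[slow] dup, fast++
slow=1 fast=3: a[fast]=8≠a[slow]=2 write a[2]=8, slow++,fast++
slow=2 fast=4: a[fast]=8=a[slow] dup, fast++
slow=2 fast=5: a[fast]=9≠a[slow]=8 write a[3]=9, slow++,fast++

slow=3, fast=6, prefix=[1, 2, 8, 9]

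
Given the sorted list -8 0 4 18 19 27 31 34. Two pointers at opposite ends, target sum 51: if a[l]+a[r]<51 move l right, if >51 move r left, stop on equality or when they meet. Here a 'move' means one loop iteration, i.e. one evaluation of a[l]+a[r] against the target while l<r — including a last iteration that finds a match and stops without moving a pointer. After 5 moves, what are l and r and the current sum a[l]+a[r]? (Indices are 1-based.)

[1,8] -8+34=26 <51 → l++
[2,8] 0+34=34 <51 → l++
[3,8] 4+34=38 <51 → l++
[4,8] 18+34=52 >51 → r--
[4,7] 18+31=49 <51 → l++

l=5, r=7, sum=50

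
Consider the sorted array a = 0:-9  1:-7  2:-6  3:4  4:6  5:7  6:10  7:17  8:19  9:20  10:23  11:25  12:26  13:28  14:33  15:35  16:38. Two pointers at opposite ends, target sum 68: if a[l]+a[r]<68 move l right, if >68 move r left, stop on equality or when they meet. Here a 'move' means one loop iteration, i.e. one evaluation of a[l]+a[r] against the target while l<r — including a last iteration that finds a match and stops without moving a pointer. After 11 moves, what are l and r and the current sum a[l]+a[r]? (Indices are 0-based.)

l=11, r=16, sum=63

l=0 r=16: -9+38=29 <68, l++
l=1 r=16: -7+38=31 <68, l++
l=2 r=16: -6+38=32 <68, l++
l=3 r=16: 4+38=42 <68, l++
l=4 r=16: 6+38=44 <68, l++
l=5 r=16: 7+38=45 <68, l++
l=6 r=16: 10+38=48 <68, l++
l=7 r=16: 17+38=55 <68, l++
l=8 r=16: 19+38=57 <68, l++
l=9 r=16: 20+38=58 <68, l++
l=10 r=16: 23+38=61 <68, l++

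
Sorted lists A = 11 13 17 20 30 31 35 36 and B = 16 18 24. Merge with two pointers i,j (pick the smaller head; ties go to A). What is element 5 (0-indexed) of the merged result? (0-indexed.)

[i=0,j=0] A[i]=11<=B[j]=16 take 11 → i++
[i=1,j=0] A[i]=13<=B[j]=16 take 13 → i++
[i=2,j=0] A[i]=17>B[j]=16 take 16 → j++
[i=2,j=1] A[i]=17<=B[j]=18 take 17 → i++
[i=3,j=1] A[i]=20>B[j]=18 take 18 → j++
[i=3,j=2] A[i]=20<=B[j]=24 take 20 → i++
[i=4,j=2] A[i]=30>B[j]=24 take 24 → j++
[i=4,j=3] B done, take A[i]=30 → i++
[i=5,j=3] B done, take A[i]=31 → i++
[i=6,j=3] B done, take A[i]=35 → i++
[i=7,j=3] B done, take A[i]=36 → i++

merged[5] = 20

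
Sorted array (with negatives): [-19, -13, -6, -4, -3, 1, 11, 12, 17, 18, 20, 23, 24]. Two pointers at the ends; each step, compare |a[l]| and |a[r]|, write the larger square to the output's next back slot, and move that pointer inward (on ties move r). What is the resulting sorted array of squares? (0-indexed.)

[0,12] |-19|<=|24| out[12]=576 → r--
[0,11] |-19|<=|23| out[11]=529 → r--
[0,10] |-19|<=|20| out[10]=400 → r--
[0,9] |-19|>|18| out[9]=361 → l++
[1,9] |-13|<=|18| out[8]=324 → r--
[1,8] |-13|<=|17| out[7]=289 → r--
[1,7] |-13|>|12| out[6]=169 → l++
[2,7] |-6|<=|12| out[5]=144 → r--
[2,6] |-6|<=|11| out[4]=121 → r--
[2,5] |-6|>|1| out[3]=36 → l++
[3,5] |-4|>|1| out[2]=16 → l++
[4,5] |-3|>|1| out[1]=9 → l++
[5,5] |1|<=|1| out[0]=1 → r--

[1, 9, 16, 36, 121, 144, 169, 289, 324, 361, 400, 529, 576]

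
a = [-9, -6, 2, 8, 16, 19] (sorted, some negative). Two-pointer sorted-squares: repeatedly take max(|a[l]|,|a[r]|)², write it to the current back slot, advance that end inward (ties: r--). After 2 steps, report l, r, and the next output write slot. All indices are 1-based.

l=1, r=4, next write slot=4

[1,6] |-9|<=|19| out[6]=361 → r--
[1,5] |-9|<=|16| out[5]=256 → r--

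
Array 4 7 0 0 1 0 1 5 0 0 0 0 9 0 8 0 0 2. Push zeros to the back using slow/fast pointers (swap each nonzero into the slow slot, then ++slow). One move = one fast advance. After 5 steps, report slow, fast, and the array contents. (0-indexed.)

slow=0 fast=0: a[fast]=4≠0 swap→a[0]=4, slow++,fast++
slow=1 fast=1: a[fast]=7≠0 swap→a[1]=7, slow++,fast++
slow=2 fast=2: a[fast]=0, fast++
slow=2 fast=3: a[fast]=0, fast++
slow=2 fast=4: a[fast]=1≠0 swap→a[2]=1, slow++,fast++

slow=3, fast=5, a=[4, 7, 1, 0, 0, 0, 1, 5, 0, 0, 0, 0, 9, 0, 8, 0, 0, 2]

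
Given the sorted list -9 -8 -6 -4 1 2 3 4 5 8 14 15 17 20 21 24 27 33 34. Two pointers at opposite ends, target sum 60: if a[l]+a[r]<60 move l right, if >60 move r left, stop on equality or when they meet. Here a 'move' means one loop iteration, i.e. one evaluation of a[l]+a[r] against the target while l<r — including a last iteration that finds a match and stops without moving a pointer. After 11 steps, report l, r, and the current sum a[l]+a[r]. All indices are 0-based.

[0,18] -9+34=25 <60 → l++
[1,18] -8+34=26 <60 → l++
[2,18] -6+34=28 <60 → l++
[3,18] -4+34=30 <60 → l++
[4,18] 1+34=35 <60 → l++
[5,18] 2+34=36 <60 → l++
[6,18] 3+34=37 <60 → l++
[7,18] 4+34=38 <60 → l++
[8,18] 5+34=39 <60 → l++
[9,18] 8+34=42 <60 → l++
[10,18] 14+34=48 <60 → l++

l=11, r=18, sum=49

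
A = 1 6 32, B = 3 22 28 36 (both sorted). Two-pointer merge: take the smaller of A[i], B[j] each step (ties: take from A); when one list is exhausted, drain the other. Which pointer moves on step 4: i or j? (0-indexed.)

i=0 j=0: A[i]=1<=B[j]=3 take 1, i++
i=1 j=0: A[i]=6>B[j]=3 take 3, j++
i=1 j=1: A[i]=6<=B[j]=22 take 6, i++
i=2 j=1: A[i]=32>B[j]=22 take 22, j++

j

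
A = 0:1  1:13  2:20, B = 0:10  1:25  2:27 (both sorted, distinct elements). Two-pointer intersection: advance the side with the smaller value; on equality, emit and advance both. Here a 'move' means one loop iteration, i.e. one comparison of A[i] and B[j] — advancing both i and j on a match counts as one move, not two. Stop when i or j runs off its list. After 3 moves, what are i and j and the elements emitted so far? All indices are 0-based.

i=0 j=0: 1<10, i++
i=1 j=0: 13>10, j++
i=1 j=1: 13<25, i++

i=2, j=1, emitted=[]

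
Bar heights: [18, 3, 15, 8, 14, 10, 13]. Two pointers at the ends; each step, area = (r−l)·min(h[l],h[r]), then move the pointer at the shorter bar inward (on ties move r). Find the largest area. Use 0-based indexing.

[0,6] min(18,13)*6=78 best=78 * → r--
[0,5] min(18,10)*5=50 best=78 → r--
[0,4] min(18,14)*4=56 best=78 → r--
[0,3] min(18,8)*3=24 best=78 → r--
[0,2] min(18,15)*2=30 best=78 → r--
[0,1] min(18,3)*1=3 best=78 → r--

max area = 78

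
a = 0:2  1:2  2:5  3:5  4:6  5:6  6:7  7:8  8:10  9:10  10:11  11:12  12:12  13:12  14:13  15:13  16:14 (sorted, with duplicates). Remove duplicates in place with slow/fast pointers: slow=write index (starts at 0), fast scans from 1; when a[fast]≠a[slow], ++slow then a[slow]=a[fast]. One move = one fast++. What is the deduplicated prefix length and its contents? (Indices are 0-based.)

length 10; prefix = [2, 5, 6, 7, 8, 10, 11, 12, 13, 14]

(s=0,f=1) a[fast]=2=a[slow] dup → fast++
(s=0,f=2) a[fast]=5≠a[slow]=2 write a[1]=5 → slow++,fast++
(s=1,f=3) a[fast]=5=a[slow] dup → fast++
(s=1,f=4) a[fast]=6≠a[slow]=5 write a[2]=6 → slow++,fast++
(s=2,f=5) a[fast]=6=a[slow] dup → fast++
(s=2,f=6) a[fast]=7≠a[slow]=6 write a[3]=7 → slow++,fast++
(s=3,f=7) a[fast]=8≠a[slow]=7 write a[4]=8 → slow++,fast++
(s=4,f=8) a[fast]=10≠a[slow]=8 write a[5]=10 → slow++,fast++
(s=5,f=9) a[fast]=10=a[slow] dup → fast++
(s=5,f=10) a[fast]=11≠a[slow]=10 write a[6]=11 → slow++,fast++
(s=6,f=11) a[fast]=12≠a[slow]=11 write a[7]=12 → slow++,fast++
(s=7,f=12) a[fast]=12=a[slow] dup → fast++
(s=7,f=13) a[fast]=12=a[slow] dup → fast++
(s=7,f=14) a[fast]=13≠a[slow]=12 write a[8]=13 → slow++,fast++
(s=8,f=15) a[fast]=13=a[slow] dup → fast++
(s=8,f=16) a[fast]=14≠a[slow]=13 write a[9]=14 → slow++,fast++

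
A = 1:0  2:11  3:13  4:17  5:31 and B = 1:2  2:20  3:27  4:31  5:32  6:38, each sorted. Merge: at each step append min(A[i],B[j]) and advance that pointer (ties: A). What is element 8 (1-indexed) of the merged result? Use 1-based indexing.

[i=1,j=1] A[i]=0<=B[j]=2 take 0 → i++
[i=2,j=1] A[i]=11>B[j]=2 take 2 → j++
[i=2,j=2] A[i]=11<=B[j]=20 take 11 → i++
[i=3,j=2] A[i]=13<=B[j]=20 take 13 → i++
[i=4,j=2] A[i]=17<=B[j]=20 take 17 → i++
[i=5,j=2] A[i]=31>B[j]=20 take 20 → j++
[i=5,j=3] A[i]=31>B[j]=27 take 27 → j++
[i=5,j=4] A[i]=31<=B[j]=31 take 31 → i++
[i=6,j=4] A done, take B[j]=31 → j++
[i=6,j=5] A done, take B[j]=32 → j++
[i=6,j=6] A done, take B[j]=38 → j++

merged[8] = 31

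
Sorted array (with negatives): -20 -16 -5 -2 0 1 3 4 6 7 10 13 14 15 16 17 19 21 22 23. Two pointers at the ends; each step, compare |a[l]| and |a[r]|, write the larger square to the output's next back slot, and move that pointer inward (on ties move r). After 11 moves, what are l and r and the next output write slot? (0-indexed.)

l=2, r=10, next write slot=8

l=0 r=19: |-20|<=|23| out[19]=529, r--
l=0 r=18: |-20|<=|22| out[18]=484, r--
l=0 r=17: |-20|<=|21| out[17]=441, r--
l=0 r=16: |-20|>|19| out[16]=400, l++
l=1 r=16: |-16|<=|19| out[15]=361, r--
l=1 r=15: |-16|<=|17| out[14]=289, r--
l=1 r=14: |-16|<=|16| out[13]=256, r--
l=1 r=13: |-16|>|15| out[12]=256, l++
l=2 r=13: |-5|<=|15| out[11]=225, r--
l=2 r=12: |-5|<=|14| out[10]=196, r--
l=2 r=11: |-5|<=|13| out[9]=169, r--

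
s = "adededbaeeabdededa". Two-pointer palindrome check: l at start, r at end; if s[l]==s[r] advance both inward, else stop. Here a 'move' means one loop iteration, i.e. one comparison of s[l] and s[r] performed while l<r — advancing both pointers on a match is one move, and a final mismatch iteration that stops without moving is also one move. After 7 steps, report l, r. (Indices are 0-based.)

l=7, r=10

[0,17] 'a'=='a' → l++,r--
[1,16] 'd'=='d' → l++,r--
[2,15] 'e'=='e' → l++,r--
[3,14] 'd'=='d' → l++,r--
[4,13] 'e'=='e' → l++,r--
[5,12] 'd'=='d' → l++,r--
[6,11] 'b'=='b' → l++,r--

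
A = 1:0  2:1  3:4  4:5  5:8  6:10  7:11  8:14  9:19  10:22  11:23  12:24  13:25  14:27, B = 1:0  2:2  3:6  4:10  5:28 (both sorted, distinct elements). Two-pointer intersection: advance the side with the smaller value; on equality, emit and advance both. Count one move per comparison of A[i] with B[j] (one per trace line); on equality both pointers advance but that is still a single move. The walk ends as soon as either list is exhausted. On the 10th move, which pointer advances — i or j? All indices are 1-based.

[i=1,j=1] 0==0 emit → i++,j++
[i=2,j=2] 1<2 → i++
[i=3,j=2] 4>2 → j++
[i=3,j=3] 4<6 → i++
[i=4,j=3] 5<6 → i++
[i=5,j=3] 8>6 → j++
[i=5,j=4] 8<10 → i++
[i=6,j=4] 10==10 emit → i++,j++
[i=7,j=5] 11<28 → i++
[i=8,j=5] 14<28 → i++

i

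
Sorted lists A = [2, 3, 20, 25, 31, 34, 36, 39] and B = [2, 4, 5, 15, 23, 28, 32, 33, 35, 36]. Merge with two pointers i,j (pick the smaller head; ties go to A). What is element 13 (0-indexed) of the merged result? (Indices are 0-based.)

[i=0,j=0] A[i]=2<=B[j]=2 take 2 → i++
[i=1,j=0] A[i]=3>B[j]=2 take 2 → j++
[i=1,j=1] A[i]=3<=B[j]=4 take 3 → i++
[i=2,j=1] A[i]=20>B[j]=4 take 4 → j++
[i=2,j=2] A[i]=20>B[j]=5 take 5 → j++
[i=2,j=3] A[i]=20>B[j]=15 take 15 → j++
[i=2,j=4] A[i]=20<=B[j]=23 take 20 → i++
[i=3,j=4] A[i]=25>B[j]=23 take 23 → j++
[i=3,j=5] A[i]=25<=B[j]=28 take 25 → i++
[i=4,j=5] A[i]=31>B[j]=28 take 28 → j++
[i=4,j=6] A[i]=31<=B[j]=32 take 31 → i++
[i=5,j=6] A[i]=34>B[j]=32 take 32 → j++
[i=5,j=7] A[i]=34>B[j]=33 take 33 → j++
[i=5,j=8] A[i]=34<=B[j]=35 take 34 → i++
[i=6,j=8] A[i]=36>B[j]=35 take 35 → j++
[i=6,j=9] A[i]=36<=B[j]=36 take 36 → i++
[i=7,j=9] A[i]=39>B[j]=36 take 36 → j++
[i=7,j=10] B done, take A[i]=39 → i++

merged[13] = 34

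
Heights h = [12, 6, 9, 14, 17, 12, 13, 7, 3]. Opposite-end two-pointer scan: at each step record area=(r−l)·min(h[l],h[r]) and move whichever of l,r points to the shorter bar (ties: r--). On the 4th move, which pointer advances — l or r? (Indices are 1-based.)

l=1 r=9: min(12,3)*8=24 best=24 *, r--
l=1 r=8: min(12,7)*7=49 best=49 *, r--
l=1 r=7: min(12,13)*6=72 best=72 *, l++
l=2 r=7: min(6,13)*5=30 best=72, l++

l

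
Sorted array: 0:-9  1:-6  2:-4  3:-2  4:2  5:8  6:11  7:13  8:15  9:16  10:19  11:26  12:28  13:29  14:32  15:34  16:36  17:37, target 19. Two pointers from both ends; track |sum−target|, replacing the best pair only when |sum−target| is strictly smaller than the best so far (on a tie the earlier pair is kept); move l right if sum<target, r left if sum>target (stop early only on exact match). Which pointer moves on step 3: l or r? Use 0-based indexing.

r

l=0 r=17: -9+37=28 d=9 *, r--
l=0 r=16: -9+36=27 d=8 *, r--
l=0 r=15: -9+34=25 d=6 *, r--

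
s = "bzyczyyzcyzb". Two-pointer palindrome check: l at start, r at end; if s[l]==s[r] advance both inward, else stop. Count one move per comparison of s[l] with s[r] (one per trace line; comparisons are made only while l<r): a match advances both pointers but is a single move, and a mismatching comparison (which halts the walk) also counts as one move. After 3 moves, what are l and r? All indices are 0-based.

l=0 r=11: 'b'=='b', l++,r--
l=1 r=10: 'z'=='z', l++,r--
l=2 r=9: 'y'=='y', l++,r--

l=3, r=8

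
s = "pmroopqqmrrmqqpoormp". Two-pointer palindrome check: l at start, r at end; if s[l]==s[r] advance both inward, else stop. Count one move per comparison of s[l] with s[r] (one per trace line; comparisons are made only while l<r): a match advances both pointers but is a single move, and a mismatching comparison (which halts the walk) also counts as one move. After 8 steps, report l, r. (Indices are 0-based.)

l=0 r=19: 'p'=='p', l++,r--
l=1 r=18: 'm'=='m', l++,r--
l=2 r=17: 'r'=='r', l++,r--
l=3 r=16: 'o'=='o', l++,r--
l=4 r=15: 'o'=='o', l++,r--
l=5 r=14: 'p'=='p', l++,r--
l=6 r=13: 'q'=='q', l++,r--
l=7 r=12: 'q'=='q', l++,r--

l=8, r=11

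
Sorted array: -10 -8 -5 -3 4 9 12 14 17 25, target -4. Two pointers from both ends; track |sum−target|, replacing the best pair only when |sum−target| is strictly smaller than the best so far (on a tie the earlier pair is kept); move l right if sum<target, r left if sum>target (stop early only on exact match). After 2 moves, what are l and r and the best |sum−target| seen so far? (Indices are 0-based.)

[0,9] -10+25=15 d=19 * → r--
[0,8] -10+17=7 d=11 * → r--

l=0, r=7, best |Δ|=11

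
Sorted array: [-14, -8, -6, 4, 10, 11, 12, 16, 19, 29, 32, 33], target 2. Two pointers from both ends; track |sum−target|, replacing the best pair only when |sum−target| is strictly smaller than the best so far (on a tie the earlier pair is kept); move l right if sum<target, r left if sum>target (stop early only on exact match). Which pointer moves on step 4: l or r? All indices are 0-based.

[0,11] -14+33=19 d=17 * → r--
[0,10] -14+32=18 d=16 * → r--
[0,9] -14+29=15 d=13 * → r--
[0,8] -14+19=5 d=3 * → r--

r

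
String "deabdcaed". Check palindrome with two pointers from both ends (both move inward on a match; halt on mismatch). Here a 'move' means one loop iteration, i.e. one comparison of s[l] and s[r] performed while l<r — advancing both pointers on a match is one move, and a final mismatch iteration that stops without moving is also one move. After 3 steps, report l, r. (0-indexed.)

l=3, r=5

[0,8] 'd'=='d' → l++,r--
[1,7] 'e'=='e' → l++,r--
[2,6] 'a'=='a' → l++,r--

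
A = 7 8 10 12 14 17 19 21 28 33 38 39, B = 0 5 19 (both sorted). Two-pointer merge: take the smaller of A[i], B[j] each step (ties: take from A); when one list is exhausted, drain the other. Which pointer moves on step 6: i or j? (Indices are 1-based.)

[i=1,j=1] A[i]=7>B[j]=0 take 0 → j++
[i=1,j=2] A[i]=7>B[j]=5 take 5 → j++
[i=1,j=3] A[i]=7<=B[j]=19 take 7 → i++
[i=2,j=3] A[i]=8<=B[j]=19 take 8 → i++
[i=3,j=3] A[i]=10<=B[j]=19 take 10 → i++
[i=4,j=3] A[i]=12<=B[j]=19 take 12 → i++

i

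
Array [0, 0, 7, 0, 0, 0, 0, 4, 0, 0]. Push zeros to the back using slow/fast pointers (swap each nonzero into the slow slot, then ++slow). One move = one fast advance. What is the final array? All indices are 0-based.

[7, 4, 0, 0, 0, 0, 0, 0, 0, 0]

(s=0,f=0) a[fast]=0 → fast++
(s=0,f=1) a[fast]=0 → fast++
(s=0,f=2) a[fast]=7≠0 swap→a[0]=7 → slow++,fast++
(s=1,f=3) a[fast]=0 → fast++
(s=1,f=4) a[fast]=0 → fast++
(s=1,f=5) a[fast]=0 → fast++
(s=1,f=6) a[fast]=0 → fast++
(s=1,f=7) a[fast]=4≠0 swap→a[1]=4 → slow++,fast++
(s=2,f=8) a[fast]=0 → fast++
(s=2,f=9) a[fast]=0 → fast++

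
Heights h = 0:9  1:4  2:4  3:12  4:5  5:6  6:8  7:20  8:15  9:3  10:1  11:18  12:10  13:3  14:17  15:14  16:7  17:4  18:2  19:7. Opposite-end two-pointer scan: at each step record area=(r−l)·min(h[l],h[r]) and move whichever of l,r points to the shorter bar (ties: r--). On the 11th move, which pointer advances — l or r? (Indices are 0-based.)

l

l=0 r=19: min(9,7)*19=133 best=133 *, r--
l=0 r=18: min(9,2)*18=36 best=133, r--
l=0 r=17: min(9,4)*17=68 best=133, r--
l=0 r=16: min(9,7)*16=112 best=133, r--
l=0 r=15: min(9,14)*15=135 best=135 *, l++
l=1 r=15: min(4,14)*14=56 best=135, l++
l=2 r=15: min(4,14)*13=52 best=135, l++
l=3 r=15: min(12,14)*12=144 best=144 *, l++
l=4 r=15: min(5,14)*11=55 best=144, l++
l=5 r=15: min(6,14)*10=60 best=144, l++
l=6 r=15: min(8,14)*9=72 best=144, l++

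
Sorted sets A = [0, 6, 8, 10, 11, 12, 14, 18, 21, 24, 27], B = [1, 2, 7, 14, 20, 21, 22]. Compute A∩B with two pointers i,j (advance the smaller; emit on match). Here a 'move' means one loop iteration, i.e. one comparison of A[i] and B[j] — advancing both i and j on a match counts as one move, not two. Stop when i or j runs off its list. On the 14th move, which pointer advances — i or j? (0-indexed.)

j

i=0 j=0: 0<1, i++
i=1 j=0: 6>1, j++
i=1 j=1: 6>2, j++
i=1 j=2: 6<7, i++
i=2 j=2: 8>7, j++
i=2 j=3: 8<14, i++
i=3 j=3: 10<14, i++
i=4 j=3: 11<14, i++
i=5 j=3: 12<14, i++
i=6 j=3: 14==14 emit, i++,j++
i=7 j=4: 18<20, i++
i=8 j=4: 21>20, j++
i=8 j=5: 21==21 emit, i++,j++
i=9 j=6: 24>22, j++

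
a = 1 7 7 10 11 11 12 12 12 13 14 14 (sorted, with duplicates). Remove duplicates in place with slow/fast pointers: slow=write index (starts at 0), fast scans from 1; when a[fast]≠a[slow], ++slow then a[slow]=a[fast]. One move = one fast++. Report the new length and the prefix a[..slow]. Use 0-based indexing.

length 7; prefix = [1, 7, 10, 11, 12, 13, 14]

(s=0,f=1) a[fast]=7≠a[slow]=1 write a[1]=7 → slow++,fast++
(s=1,f=2) a[fast]=7=a[slow] dup → fast++
(s=1,f=3) a[fast]=10≠a[slow]=7 write a[2]=10 → slow++,fast++
(s=2,f=4) a[fast]=11≠a[slow]=10 write a[3]=11 → slow++,fast++
(s=3,f=5) a[fast]=11=a[slow] dup → fast++
(s=3,f=6) a[fast]=12≠a[slow]=11 write a[4]=12 → slow++,fast++
(s=4,f=7) a[fast]=12=a[slow] dup → fast++
(s=4,f=8) a[fast]=12=a[slow] dup → fast++
(s=4,f=9) a[fast]=13≠a[slow]=12 write a[5]=13 → slow++,fast++
(s=5,f=10) a[fast]=14≠a[slow]=13 write a[6]=14 → slow++,fast++
(s=6,f=11) a[fast]=14=a[slow] dup → fast++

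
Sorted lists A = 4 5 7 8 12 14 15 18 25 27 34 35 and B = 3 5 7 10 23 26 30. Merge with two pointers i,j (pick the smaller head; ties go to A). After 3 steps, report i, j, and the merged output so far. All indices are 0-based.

i=2, j=1, merged so far=[3, 4, 5]

i=0 j=0: A[i]=4>B[j]=3 take 3, j++
i=0 j=1: A[i]=4<=B[j]=5 take 4, i++
i=1 j=1: A[i]=5<=B[j]=5 take 5, i++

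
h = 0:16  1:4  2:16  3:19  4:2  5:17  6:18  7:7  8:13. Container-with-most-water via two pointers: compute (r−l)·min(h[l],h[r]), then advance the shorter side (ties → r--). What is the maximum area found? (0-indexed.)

max area = 104

l=0 r=8: min(16,13)*8=104 best=104 *, r--
l=0 r=7: min(16,7)*7=49 best=104, r--
l=0 r=6: min(16,18)*6=96 best=104, l++
l=1 r=6: min(4,18)*5=20 best=104, l++
l=2 r=6: min(16,18)*4=64 best=104, l++
l=3 r=6: min(19,18)*3=54 best=104, r--
l=3 r=5: min(19,17)*2=34 best=104, r--
l=3 r=4: min(19,2)*1=2 best=104, r--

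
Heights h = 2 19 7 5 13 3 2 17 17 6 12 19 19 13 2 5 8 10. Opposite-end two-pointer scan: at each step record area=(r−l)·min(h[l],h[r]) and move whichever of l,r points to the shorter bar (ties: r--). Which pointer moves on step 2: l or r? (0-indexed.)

r

l=0 r=17: min(2,10)*17=34 best=34 *, l++
l=1 r=17: min(19,10)*16=160 best=160 *, r--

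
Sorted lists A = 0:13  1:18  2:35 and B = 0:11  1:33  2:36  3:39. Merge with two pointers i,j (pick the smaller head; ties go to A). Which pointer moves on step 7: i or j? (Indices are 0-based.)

j

i=0 j=0: A[i]=13>B[j]=11 take 11, j++
i=0 j=1: A[i]=13<=B[j]=33 take 13, i++
i=1 j=1: A[i]=18<=B[j]=33 take 18, i++
i=2 j=1: A[i]=35>B[j]=33 take 33, j++
i=2 j=2: A[i]=35<=B[j]=36 take 35, i++
i=3 j=2: A done, take B[j]=36, j++
i=3 j=3: A done, take B[j]=39, j++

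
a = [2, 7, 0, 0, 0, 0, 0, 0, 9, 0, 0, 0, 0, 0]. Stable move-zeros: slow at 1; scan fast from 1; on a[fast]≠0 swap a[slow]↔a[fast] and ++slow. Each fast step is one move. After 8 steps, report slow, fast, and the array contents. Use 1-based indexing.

slow=3, fast=9, a=[2, 7, 0, 0, 0, 0, 0, 0, 9, 0, 0, 0, 0, 0]

slow=1 fast=1: a[fast]=2≠0 swap→a[1]=2, slow++,fast++
slow=2 fast=2: a[fast]=7≠0 swap→a[2]=7, slow++,fast++
slow=3 fast=3: a[fast]=0, fast++
slow=3 fast=4: a[fast]=0, fast++
slow=3 fast=5: a[fast]=0, fast++
slow=3 fast=6: a[fast]=0, fast++
slow=3 fast=7: a[fast]=0, fast++
slow=3 fast=8: a[fast]=0, fast++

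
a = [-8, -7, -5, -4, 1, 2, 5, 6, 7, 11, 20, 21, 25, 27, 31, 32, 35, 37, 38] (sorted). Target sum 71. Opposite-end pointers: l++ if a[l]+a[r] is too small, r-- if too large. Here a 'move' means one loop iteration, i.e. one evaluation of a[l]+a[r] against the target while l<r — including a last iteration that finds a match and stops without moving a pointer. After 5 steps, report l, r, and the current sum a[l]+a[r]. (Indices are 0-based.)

[0,18] -8+38=30 <71 → l++
[1,18] -7+38=31 <71 → l++
[2,18] -5+38=33 <71 → l++
[3,18] -4+38=34 <71 → l++
[4,18] 1+38=39 <71 → l++

l=5, r=18, sum=40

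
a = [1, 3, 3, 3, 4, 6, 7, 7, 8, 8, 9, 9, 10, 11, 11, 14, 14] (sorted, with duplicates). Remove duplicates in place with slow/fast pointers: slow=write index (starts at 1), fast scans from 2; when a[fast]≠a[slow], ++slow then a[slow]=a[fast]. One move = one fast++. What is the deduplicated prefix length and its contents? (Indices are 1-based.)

slow=1 fast=2: a[fast]=3≠a[slow]=1 write a[2]=3, slow++,fast++
slow=2 fast=3: a[fast]=3=a[slow] dup, fast++
slow=2 fast=4: a[fast]=3=a[slow] dup, fast++
slow=2 fast=5: a[fast]=4≠a[slow]=3 write a[3]=4, slow++,fast++
slow=3 fast=6: a[fast]=6≠a[slow]=4 write a[4]=6, slow++,fast++
slow=4 fast=7: a[fast]=7≠a[slow]=6 write a[5]=7, slow++,fast++
slow=5 fast=8: a[fast]=7=a[slow] dup, fast++
slow=5 fast=9: a[fast]=8≠a[slow]=7 write a[6]=8, slow++,fast++
slow=6 fast=10: a[fast]=8=a[slow] dup, fast++
slow=6 fast=11: a[fast]=9≠a[slow]=8 write a[7]=9, slow++,fast++
slow=7 fast=12: a[fast]=9=a[slow] dup, fast++
slow=7 fast=13: a[fast]=10≠a[slow]=9 write a[8]=10, slow++,fast++
slow=8 fast=14: a[fast]=11≠a[slow]=10 write a[9]=11, slow++,fast++
slow=9 fast=15: a[fast]=11=a[slow] dup, fast++
slow=9 fast=16: a[fast]=14≠a[slow]=11 write a[10]=14, slow++,fast++
slow=10 fast=17: a[fast]=14=a[slow] dup, fast++

length 10; prefix = [1, 3, 4, 6, 7, 8, 9, 10, 11, 14]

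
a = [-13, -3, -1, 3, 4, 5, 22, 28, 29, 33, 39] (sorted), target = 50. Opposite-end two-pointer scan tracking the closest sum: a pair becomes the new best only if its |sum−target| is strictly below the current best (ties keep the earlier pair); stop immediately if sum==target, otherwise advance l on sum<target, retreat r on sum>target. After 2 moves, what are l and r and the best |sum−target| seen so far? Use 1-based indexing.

l=1 r=11: -13+39=26 d=24 *, l++
l=2 r=11: -3+39=36 d=14 *, l++

l=3, r=11, best |Δ|=14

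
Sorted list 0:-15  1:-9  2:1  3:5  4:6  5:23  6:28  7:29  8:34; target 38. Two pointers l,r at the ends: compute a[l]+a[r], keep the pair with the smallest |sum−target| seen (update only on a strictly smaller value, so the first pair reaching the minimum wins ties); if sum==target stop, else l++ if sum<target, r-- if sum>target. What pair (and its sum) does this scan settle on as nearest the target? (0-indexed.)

[0,8] -15+34=19 d=19 * → l++
[1,8] -9+34=25 d=13 * → l++
[2,8] 1+34=35 d=3 * → l++
[3,8] 5+34=39 d=1 * → r--
[3,7] 5+29=34 d=4 → l++
[4,7] 6+29=35 d=3 → l++
[5,7] 23+29=52 d=14 → r--
[5,6] 23+28=51 d=13 → r--

pair (5, 34) with sum 39 (|Δ|=1)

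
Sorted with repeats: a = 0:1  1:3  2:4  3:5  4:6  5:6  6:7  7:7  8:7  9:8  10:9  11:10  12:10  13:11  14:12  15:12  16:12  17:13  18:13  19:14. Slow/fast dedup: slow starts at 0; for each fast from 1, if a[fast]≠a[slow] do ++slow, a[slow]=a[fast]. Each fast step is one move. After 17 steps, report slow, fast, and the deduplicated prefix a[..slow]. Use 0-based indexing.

(s=0,f=1) a[fast]=3≠a[slow]=1 write a[1]=3 → slow++,fast++
(s=1,f=2) a[fast]=4≠a[slow]=3 write a[2]=4 → slow++,fast++
(s=2,f=3) a[fast]=5≠a[slow]=4 write a[3]=5 → slow++,fast++
(s=3,f=4) a[fast]=6≠a[slow]=5 write a[4]=6 → slow++,fast++
(s=4,f=5) a[fast]=6=a[slow] dup → fast++
(s=4,f=6) a[fast]=7≠a[slow]=6 write a[5]=7 → slow++,fast++
(s=5,f=7) a[fast]=7=a[slow] dup → fast++
(s=5,f=8) a[fast]=7=a[slow] dup → fast++
(s=5,f=9) a[fast]=8≠a[slow]=7 write a[6]=8 → slow++,fast++
(s=6,f=10) a[fast]=9≠a[slow]=8 write a[7]=9 → slow++,fast++
(s=7,f=11) a[fast]=10≠a[slow]=9 write a[8]=10 → slow++,fast++
(s=8,f=12) a[fast]=10=a[slow] dup → fast++
(s=8,f=13) a[fast]=11≠a[slow]=10 write a[9]=11 → slow++,fast++
(s=9,f=14) a[fast]=12≠a[slow]=11 write a[10]=12 → slow++,fast++
(s=10,f=15) a[fast]=12=a[slow] dup → fast++
(s=10,f=16) a[fast]=12=a[slow] dup → fast++
(s=10,f=17) a[fast]=13≠a[slow]=12 write a[11]=13 → slow++,fast++

slow=11, fast=18, prefix=[1, 3, 4, 5, 6, 7, 8, 9, 10, 11, 12, 13]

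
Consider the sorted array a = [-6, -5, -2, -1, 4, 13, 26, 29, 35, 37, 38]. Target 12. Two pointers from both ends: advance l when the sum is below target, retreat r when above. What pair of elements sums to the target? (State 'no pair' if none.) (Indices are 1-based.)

(-1, 13)

[1,11] -6+38=32 >12 → r--
[1,10] -6+37=31 >12 → r--
[1,9] -6+35=29 >12 → r--
[1,8] -6+29=23 >12 → r--
[1,7] -6+26=20 >12 → r--
[1,6] -6+13=7 <12 → l++
[2,6] -5+13=8 <12 → l++
[3,6] -2+13=11 <12 → l++
[4,6] -1+13=12 → found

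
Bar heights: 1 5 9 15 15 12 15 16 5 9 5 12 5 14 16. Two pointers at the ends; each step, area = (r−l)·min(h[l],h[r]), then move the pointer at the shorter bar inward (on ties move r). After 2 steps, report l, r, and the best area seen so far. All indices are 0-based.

l=0 r=14: min(1,16)*14=14 best=14 *, l++
l=1 r=14: min(5,16)*13=65 best=65 *, l++

l=2, r=14, best area=65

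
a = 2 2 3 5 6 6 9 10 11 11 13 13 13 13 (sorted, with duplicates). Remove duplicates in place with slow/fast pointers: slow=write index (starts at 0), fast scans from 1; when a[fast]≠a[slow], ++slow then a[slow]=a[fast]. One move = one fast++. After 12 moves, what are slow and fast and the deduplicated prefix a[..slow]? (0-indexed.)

slow=0 fast=1: a[fast]=2=a[slow] dup, fast++
slow=0 fast=2: a[fast]=3≠a[slow]=2 write a[1]=3, slow++,fast++
slow=1 fast=3: a[fast]=5≠a[slow]=3 write a[2]=5, slow++,fast++
slow=2 fast=4: a[fast]=6≠a[slow]=5 write a[3]=6, slow++,fast++
slow=3 fast=5: a[fast]=6=a[slow] dup, fast++
slow=3 fast=6: a[fast]=9≠a[slow]=6 write a[4]=9, slow++,fast++
slow=4 fast=7: a[fast]=10≠a[slow]=9 write a[5]=10, slow++,fast++
slow=5 fast=8: a[fast]=11≠a[slow]=10 write a[6]=11, slow++,fast++
slow=6 fast=9: a[fast]=11=a[slow] dup, fast++
slow=6 fast=10: a[fast]=13≠a[slow]=11 write a[7]=13, slow++,fast++
slow=7 fast=11: a[fast]=13=a[slow] dup, fast++
slow=7 fast=12: a[fast]=13=a[slow] dup, fast++

slow=7, fast=13, prefix=[2, 3, 5, 6, 9, 10, 11, 13]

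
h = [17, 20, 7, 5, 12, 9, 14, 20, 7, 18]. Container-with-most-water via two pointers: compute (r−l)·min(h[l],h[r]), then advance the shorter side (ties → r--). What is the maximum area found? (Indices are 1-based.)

max area = 153

l=1 r=10: min(17,18)*9=153 best=153 *, l++
l=2 r=10: min(20,18)*8=144 best=153, r--
l=2 r=9: min(20,7)*7=49 best=153, r--
l=2 r=8: min(20,20)*6=120 best=153, r--
l=2 r=7: min(20,14)*5=70 best=153, r--
l=2 r=6: min(20,9)*4=36 best=153, r--
l=2 r=5: min(20,12)*3=36 best=153, r--
l=2 r=4: min(20,5)*2=10 best=153, r--
l=2 r=3: min(20,7)*1=7 best=153, r--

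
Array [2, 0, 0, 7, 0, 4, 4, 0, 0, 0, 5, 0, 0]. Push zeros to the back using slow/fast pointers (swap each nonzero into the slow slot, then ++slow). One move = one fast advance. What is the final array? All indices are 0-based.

[2, 7, 4, 4, 5, 0, 0, 0, 0, 0, 0, 0, 0]

slow=0 fast=0: a[fast]=2≠0 swap→a[0]=2, slow++,fast++
slow=1 fast=1: a[fast]=0, fast++
slow=1 fast=2: a[fast]=0, fast++
slow=1 fast=3: a[fast]=7≠0 swap→a[1]=7, slow++,fast++
slow=2 fast=4: a[fast]=0, fast++
slow=2 fast=5: a[fast]=4≠0 swap→a[2]=4, slow++,fast++
slow=3 fast=6: a[fast]=4≠0 swap→a[3]=4, slow++,fast++
slow=4 fast=7: a[fast]=0, fast++
slow=4 fast=8: a[fast]=0, fast++
slow=4 fast=9: a[fast]=0, fast++
slow=4 fast=10: a[fast]=5≠0 swap→a[4]=5, slow++,fast++
slow=5 fast=11: a[fast]=0, fast++
slow=5 fast=12: a[fast]=0, fast++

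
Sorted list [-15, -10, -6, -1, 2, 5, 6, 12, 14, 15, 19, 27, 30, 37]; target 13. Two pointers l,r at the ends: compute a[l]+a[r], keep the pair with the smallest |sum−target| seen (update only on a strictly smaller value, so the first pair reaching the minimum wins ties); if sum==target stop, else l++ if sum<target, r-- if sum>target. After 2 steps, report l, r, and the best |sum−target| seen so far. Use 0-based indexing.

l=0, r=11, best |Δ|=2

l=0 r=13: -15+37=22 d=9 *, r--
l=0 r=12: -15+30=15 d=2 *, r--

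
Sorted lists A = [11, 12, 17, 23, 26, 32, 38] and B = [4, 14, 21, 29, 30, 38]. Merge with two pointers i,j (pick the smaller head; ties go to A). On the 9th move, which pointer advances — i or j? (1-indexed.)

[i=1,j=1] A[i]=11>B[j]=4 take 4 → j++
[i=1,j=2] A[i]=11<=B[j]=14 take 11 → i++
[i=2,j=2] A[i]=12<=B[j]=14 take 12 → i++
[i=3,j=2] A[i]=17>B[j]=14 take 14 → j++
[i=3,j=3] A[i]=17<=B[j]=21 take 17 → i++
[i=4,j=3] A[i]=23>B[j]=21 take 21 → j++
[i=4,j=4] A[i]=23<=B[j]=29 take 23 → i++
[i=5,j=4] A[i]=26<=B[j]=29 take 26 → i++
[i=6,j=4] A[i]=32>B[j]=29 take 29 → j++

j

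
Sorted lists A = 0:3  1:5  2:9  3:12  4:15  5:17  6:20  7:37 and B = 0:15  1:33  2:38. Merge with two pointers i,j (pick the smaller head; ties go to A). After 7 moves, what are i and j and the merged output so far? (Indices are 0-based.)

i=6, j=1, merged so far=[3, 5, 9, 12, 15, 15, 17]

[i=0,j=0] A[i]=3<=B[j]=15 take 3 → i++
[i=1,j=0] A[i]=5<=B[j]=15 take 5 → i++
[i=2,j=0] A[i]=9<=B[j]=15 take 9 → i++
[i=3,j=0] A[i]=12<=B[j]=15 take 12 → i++
[i=4,j=0] A[i]=15<=B[j]=15 take 15 → i++
[i=5,j=0] A[i]=17>B[j]=15 take 15 → j++
[i=5,j=1] A[i]=17<=B[j]=33 take 17 → i++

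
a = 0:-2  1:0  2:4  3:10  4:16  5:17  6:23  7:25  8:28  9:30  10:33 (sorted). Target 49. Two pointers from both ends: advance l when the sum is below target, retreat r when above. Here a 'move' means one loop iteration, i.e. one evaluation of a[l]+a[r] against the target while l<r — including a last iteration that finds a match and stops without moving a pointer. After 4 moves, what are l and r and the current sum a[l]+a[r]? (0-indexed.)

[0,10] -2+33=31 <49 → l++
[1,10] 0+33=33 <49 → l++
[2,10] 4+33=37 <49 → l++
[3,10] 10+33=43 <49 → l++

l=4, r=10, sum=49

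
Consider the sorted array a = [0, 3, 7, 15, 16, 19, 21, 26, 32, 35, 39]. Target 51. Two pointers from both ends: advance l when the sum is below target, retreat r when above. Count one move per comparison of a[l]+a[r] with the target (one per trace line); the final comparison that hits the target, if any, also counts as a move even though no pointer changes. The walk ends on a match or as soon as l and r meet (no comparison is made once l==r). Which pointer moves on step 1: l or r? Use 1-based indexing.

[1,11] 0+39=39 <51 → l++

l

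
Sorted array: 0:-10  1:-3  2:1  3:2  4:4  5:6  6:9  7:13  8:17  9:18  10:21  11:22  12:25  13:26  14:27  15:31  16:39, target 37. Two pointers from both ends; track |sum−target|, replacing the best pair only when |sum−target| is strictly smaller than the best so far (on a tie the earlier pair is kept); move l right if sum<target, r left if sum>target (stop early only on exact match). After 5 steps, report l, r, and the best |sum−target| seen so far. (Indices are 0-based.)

l=4, r=15, best |Δ|=1

l=0 r=16: -10+39=29 d=8 *, l++
l=1 r=16: -3+39=36 d=1 *, l++
l=2 r=16: 1+39=40 d=3, r--
l=2 r=15: 1+31=32 d=5, l++
l=3 r=15: 2+31=33 d=4, l++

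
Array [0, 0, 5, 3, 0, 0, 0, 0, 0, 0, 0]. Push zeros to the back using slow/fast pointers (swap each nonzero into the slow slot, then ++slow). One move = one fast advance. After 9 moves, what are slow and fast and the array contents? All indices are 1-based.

slow=1 fast=1: a[fast]=0, fast++
slow=1 fast=2: a[fast]=0, fast++
slow=1 fast=3: a[fast]=5≠0 swap→a[1]=5, slow++,fast++
slow=2 fast=4: a[fast]=3≠0 swap→a[2]=3, slow++,fast++
slow=3 fast=5: a[fast]=0, fast++
slow=3 fast=6: a[fast]=0, fast++
slow=3 fast=7: a[fast]=0, fast++
slow=3 fast=8: a[fast]=0, fast++
slow=3 fast=9: a[fast]=0, fast++

slow=3, fast=10, a=[5, 3, 0, 0, 0, 0, 0, 0, 0, 0, 0]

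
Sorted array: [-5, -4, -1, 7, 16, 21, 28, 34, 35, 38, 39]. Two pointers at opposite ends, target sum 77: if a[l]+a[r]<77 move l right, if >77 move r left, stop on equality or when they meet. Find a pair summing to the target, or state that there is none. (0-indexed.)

l=0 r=10: -5+39=34 <77, l++
l=1 r=10: -4+39=35 <77, l++
l=2 r=10: -1+39=38 <77, l++
l=3 r=10: 7+39=46 <77, l++
l=4 r=10: 16+39=55 <77, l++
l=5 r=10: 21+39=60 <77, l++
l=6 r=10: 28+39=67 <77, l++
l=7 r=10: 34+39=73 <77, l++
l=8 r=10: 35+39=74 <77, l++
l=9 r=10: 38+39=77, found

(38, 39)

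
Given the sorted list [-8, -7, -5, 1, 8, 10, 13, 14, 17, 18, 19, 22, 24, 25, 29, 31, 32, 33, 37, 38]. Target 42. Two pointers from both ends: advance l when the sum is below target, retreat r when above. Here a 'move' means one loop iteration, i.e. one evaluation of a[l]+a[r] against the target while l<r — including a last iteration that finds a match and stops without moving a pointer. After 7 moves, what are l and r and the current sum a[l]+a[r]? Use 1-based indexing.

l=6, r=18, sum=43

l=1 r=20: -8+38=30 <42, l++
l=2 r=20: -7+38=31 <42, l++
l=3 r=20: -5+38=33 <42, l++
l=4 r=20: 1+38=39 <42, l++
l=5 r=20: 8+38=46 >42, r--
l=5 r=19: 8+37=45 >42, r--
l=5 r=18: 8+33=41 <42, l++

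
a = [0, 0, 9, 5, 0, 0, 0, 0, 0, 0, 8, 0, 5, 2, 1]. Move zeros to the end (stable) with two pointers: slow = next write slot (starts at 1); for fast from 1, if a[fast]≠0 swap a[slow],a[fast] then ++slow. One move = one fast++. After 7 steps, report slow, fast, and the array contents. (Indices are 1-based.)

slow=3, fast=8, a=[9, 5, 0, 0, 0, 0, 0, 0, 0, 0, 8, 0, 5, 2, 1]

slow=1 fast=1: a[fast]=0, fast++
slow=1 fast=2: a[fast]=0, fast++
slow=1 fast=3: a[fast]=9≠0 swap→a[1]=9, slow++,fast++
slow=2 fast=4: a[fast]=5≠0 swap→a[2]=5, slow++,fast++
slow=3 fast=5: a[fast]=0, fast++
slow=3 fast=6: a[fast]=0, fast++
slow=3 fast=7: a[fast]=0, fast++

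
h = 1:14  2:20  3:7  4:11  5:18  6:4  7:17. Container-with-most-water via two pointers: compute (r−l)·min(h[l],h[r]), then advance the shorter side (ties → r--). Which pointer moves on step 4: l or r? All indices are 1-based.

r

l=1 r=7: min(14,17)*6=84 best=84 *, l++
l=2 r=7: min(20,17)*5=85 best=85 *, r--
l=2 r=6: min(20,4)*4=16 best=85, r--
l=2 r=5: min(20,18)*3=54 best=85, r--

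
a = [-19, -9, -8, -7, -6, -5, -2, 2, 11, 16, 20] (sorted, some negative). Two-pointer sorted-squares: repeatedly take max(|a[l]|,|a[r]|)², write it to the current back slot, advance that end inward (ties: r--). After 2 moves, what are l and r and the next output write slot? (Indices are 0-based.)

l=0 r=10: |-19|<=|20| out[10]=400, r--
l=0 r=9: |-19|>|16| out[9]=361, l++

l=1, r=9, next write slot=8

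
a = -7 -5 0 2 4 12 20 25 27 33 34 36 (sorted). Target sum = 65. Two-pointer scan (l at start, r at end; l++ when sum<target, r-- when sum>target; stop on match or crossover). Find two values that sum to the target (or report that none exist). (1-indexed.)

no pair

[1,12] -7+36=29 <65 → l++
[2,12] -5+36=31 <65 → l++
[3,12] 0+36=36 <65 → l++
[4,12] 2+36=38 <65 → l++
[5,12] 4+36=40 <65 → l++
[6,12] 12+36=48 <65 → l++
[7,12] 20+36=56 <65 → l++
[8,12] 25+36=61 <65 → l++
[9,12] 27+36=63 <65 → l++
[10,12] 33+36=69 >65 → r--
[10,11] 33+34=67 >65 → r--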